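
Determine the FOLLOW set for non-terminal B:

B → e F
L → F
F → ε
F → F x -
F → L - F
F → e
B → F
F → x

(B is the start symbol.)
{ $ }

To compute FOLLOW(B), find every occurrence of B on a right-hand side N → α B β: add FIRST(β) \ {ε}, and if β is empty or nullable also add FOLLOW(N). Iterate to a fixed point.

B is the start symbol, so $ ∈ FOLLOW(B).
B does not occur on any right-hand side.

Taking the union: FOLLOW(B) = { $ }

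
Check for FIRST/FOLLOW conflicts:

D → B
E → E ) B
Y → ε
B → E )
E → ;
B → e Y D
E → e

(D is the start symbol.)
Nullable non-terminals: Y.
Y has a nullable alternative but only one production, so nothing to check.

B, D, E have no nullable alternative, so no FIRST/FOLLOW check is needed there.

No FIRST/FOLLOW conflicts found.

Answer: No FIRST/FOLLOW conflicts.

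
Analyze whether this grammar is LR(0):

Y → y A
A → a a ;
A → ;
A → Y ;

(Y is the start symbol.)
A grammar is LR(0) if no state in the canonical LR(0) collection has:
  - both a shift item (dot before a terminal) and a complete item (shift-reduce conflict), or
  - two or more complete items (reduce-reduce conflict; the accept item [Y' → Y .] counts as a complete item here).

Augment with Y' → Y and build the canonical LR(0) collection (I0 = CLOSURE({[Y' → . Y]}), then GOTO on every symbol after a dot until no new states appear). It has 10 states:
  I0: { [Y → . y A], [Y' → . Y] }  — shift
  I1: { [Y' → Y .] }  — accept
  I2: { [A → . ;], [A → . Y ;], [A → . a a ;], [Y → . y A], [Y → y . A] }  — shift
  I3: { [A → ; .] }  — reduce
  I4: { [Y → y A .] }  — reduce
  I5: { [A → Y . ;] }  — shift
  I6: { [A → a . a ;] }  — shift
  I7: { [A → a a . ;] }  — shift
  I8: { [A → a a ; .] }  — reduce
  I9: { [A → Y ; .] }  — reduce

Every state is either a pure shift/goto state or contains exactly one complete item and nothing to shift — no conflicts. The grammar is LR(0).

Answer: Yes, the grammar is LR(0)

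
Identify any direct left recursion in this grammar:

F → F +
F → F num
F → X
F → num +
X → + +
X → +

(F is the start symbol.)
Yes, F is left-recursive

Direct left recursion occurs when N → N α for some non-terminal N (the right-hand side begins with the left-hand side itself).

F → F +: LEFT RECURSIVE (starts with F)
F → F num: LEFT RECURSIVE (starts with F)
F → X: starts with X
F → num +: starts with num
X → + +: starts with '+'
X → +: starts with '+'

The grammar has direct left recursion on: F.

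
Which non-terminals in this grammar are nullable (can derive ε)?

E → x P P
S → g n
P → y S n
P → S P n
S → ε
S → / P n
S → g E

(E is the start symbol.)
{ 'S' }

A non-terminal is nullable if it can derive ε (the empty string): either it has an ε-production, or it has a production whose right-hand side consists entirely of nullable non-terminals.

ε-productions: S → ε
So S is immediately nullable.
No further non-terminal can be added: every production for the remaining non-terminals contains a terminal or a non-nullable non-terminal.
Nullable = { 'S' }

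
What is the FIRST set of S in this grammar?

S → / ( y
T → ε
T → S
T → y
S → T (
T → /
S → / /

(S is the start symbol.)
{ '(', '/', 'y' }

FIRST sets of the other non-terminals involved (by the same procedure, iterated to a fixed point):
  FIRST(T) = { '(', '/', 'y', ε }

From S → / ( y:
  - '/' is a terminal: add '/' and stop
From S → T (:
  - T is a non-terminal: add FIRST(T) \ {ε} = { '(', '/', 'y' }
    T is nullable, so continue to the next symbol
  - '(' is a terminal: add '(' and stop
From S → / /:
  - '/' is a terminal: add '/' and stop

Collecting: FIRST(S) = { '(', '/', 'y' }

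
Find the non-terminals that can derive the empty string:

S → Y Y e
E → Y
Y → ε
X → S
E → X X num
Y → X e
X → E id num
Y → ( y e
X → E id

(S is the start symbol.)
{ 'E', 'Y' }

ε-productions: Y → ε
So Y is immediately nullable.
E → Y: every symbol on the right is nullable, so E is nullable too.
No further non-terminal can be added: every production for the remaining non-terminals contains a terminal or a non-nullable non-terminal.
Nullable = { 'E', 'Y' }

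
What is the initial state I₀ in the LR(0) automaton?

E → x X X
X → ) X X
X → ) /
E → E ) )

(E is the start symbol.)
{ [E → . E ) )], [E → . x X X], [E' → . E] }

First, augment the grammar with E' → E
I₀ = CLOSURE({ [E' → . E] }):
  [E' → . E] has the dot before E: add [E → . x X X], [E → . E ) )]
No further items can be added.

I₀ = { [E → . E ) )], [E → . x X X], [E' → . E] }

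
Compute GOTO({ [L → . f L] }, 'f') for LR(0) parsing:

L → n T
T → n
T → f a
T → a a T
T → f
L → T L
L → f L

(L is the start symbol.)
{ [L → . T L], [L → . f L], [L → . n T], [L → f . L], [T → . a a T], [T → . f a], [T → . f], [T → . n] }

GOTO(I, 'f') = CLOSURE({ [A → αX.β] : [A → α.Xβ] ∈ I, X = 'f' })

Items with dot before 'f', with the dot advanced:
  [L → . f L] → [L → f . L]
Closure of the advanced items:
  [L → f . L] has the dot before L: add [L → . n T], [L → . T L], [L → . f L]
  [L → . T L] has the dot before T: add [T → . n], [T → . f a], [T → . a a T], [T → . f]

GOTO = { [L → . T L], [L → . f L], [L → . n T], [L → f . L], [T → . a a T], [T → . f a], [T → . f], [T → . n] }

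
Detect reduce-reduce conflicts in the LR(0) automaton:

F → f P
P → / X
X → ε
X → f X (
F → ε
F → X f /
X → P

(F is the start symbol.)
Augment with F' → F and build the canonical LR(0) collection (I0 = CLOSURE({[F' → . F]}), then GOTO on every symbol after a dot until no new states appear). It has 13 states:
  I0: { [F → . X f /], [F → . f P], [F → .], [F' → . F], [P → . / X], [X → . P], [X → . f X (], [X → .] }  — shift, 2 reduces
  I1: { [P → . / X], [P → / . X], [X → . P], [X → . f X (], [X → .] }  — shift, reduce
  I2: { [F' → F .] }  — accept
  I3: { [X → P .] }  — reduce
  I4: { [F → X . f /] }  — shift
  I5: { [F → f . P], [P → . / X], [X → . P], [X → . f X (], [X → .], [X → f . X (] }  — shift, reduce
  I6: { [F → f P .], [X → P .] }  — 2 reduces
  I7: { [X → f X . (] }  — shift
  I8: { [P → . / X], [X → . P], [X → . f X (], [X → .], [X → f . X (] }  — shift, reduce
  I9: { [X → f X ( .] }  — reduce
  I10: { [F → X f . /] }  — shift
  I11: { [F → X f / .] }  — reduce
  I12: { [P → / X .] }  — reduce

I0 contains complete items [F → .], [X → .] — reduce-reduce conflict.
I6 contains complete items [F → f P .], [X → P .] — reduce-reduce conflict.

Answer: Yes — I0: [F → .] vs [X → .]; I6: [F → f P .] vs [X → P .]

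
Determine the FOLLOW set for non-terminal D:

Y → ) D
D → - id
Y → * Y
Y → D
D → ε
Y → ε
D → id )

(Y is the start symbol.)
{ $ }

In Y → ) D: D is at the end, add FOLLOW(Y)
In Y → D: D is at the end, add FOLLOW(Y)

The FOLLOW sets referred to above (computed the same way, to a fixed point):
  FOLLOW(Y) = { $ }

Taking the union: FOLLOW(D) = { $ }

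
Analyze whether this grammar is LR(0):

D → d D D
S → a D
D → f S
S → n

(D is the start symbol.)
Yes, the grammar is LR(0)

A grammar is LR(0) if no state in the canonical LR(0) collection has:
  - both a shift item (dot before a terminal) and a complete item (shift-reduce conflict), or
  - two or more complete items (reduce-reduce conflict; the accept item [D' → D .] counts as a complete item here).

Augment with D' → D and build the canonical LR(0) collection (I0 = CLOSURE({[D' → . D]}), then GOTO on every symbol after a dot until no new states appear). It has 10 states:
  I0: { [D → . d D D], [D → . f S], [D' → . D] }  — shift
  I1: { [D' → D .] }  — accept
  I2: { [D → . d D D], [D → . f S], [D → d . D D] }  — shift
  I3: { [D → f . S], [S → . a D], [S → . n] }  — shift
  I4: { [D → f S .] }  — reduce
  I5: { [D → . d D D], [D → . f S], [S → a . D] }  — shift
  I6: { [S → n .] }  — reduce
  I7: { [S → a D .] }  — reduce
  I8: { [D → . d D D], [D → . f S], [D → d D . D] }  — shift
  I9: { [D → d D D .] }  — reduce

Every state is either a pure shift/goto state or contains exactly one complete item and nothing to shift — no conflicts. The grammar is LR(0).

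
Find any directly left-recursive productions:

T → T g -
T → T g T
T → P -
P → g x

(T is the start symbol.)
Direct left recursion occurs when N → N α for some non-terminal N (the right-hand side begins with the left-hand side itself).

T → T g -: LEFT RECURSIVE (starts with T)
T → T g T: LEFT RECURSIVE (starts with T)
T → P -: starts with P
P → g x: starts with g

The grammar has direct left recursion on: T.

Answer: Yes, T is left-recursive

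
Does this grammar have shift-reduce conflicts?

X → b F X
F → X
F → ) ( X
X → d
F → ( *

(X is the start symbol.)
Augment with X' → X and build the canonical LR(0) collection (I0 = CLOSURE({[X' → . X]}), then GOTO on every symbol after a dot until no new states appear). It has 12 states:
  I0: { [X → . b F X], [X → . d], [X' → . X] }  — shift
  I1: { [X' → X .] }  — accept
  I2: { [F → . ( *], [F → . ) ( X], [F → . X], [X → . b F X], [X → . d], [X → b . F X] }  — shift
  I3: { [X → d .] }  — reduce
  I4: { [F → ( . *] }  — shift
  I5: { [F → ) . ( X] }  — shift
  I6: { [X → . b F X], [X → . d], [X → b F . X] }  — shift
  I7: { [F → X .] }  — reduce
  I8: { [X → b F X .] }  — reduce
  I9: { [F → ) ( . X], [X → . b F X], [X → . d] }  — shift
  I10: { [F → ) ( X .] }  — reduce
  I11: { [F → ( * .] }  — reduce

No state contains both a complete item and a shift item.

Answer: No shift-reduce conflicts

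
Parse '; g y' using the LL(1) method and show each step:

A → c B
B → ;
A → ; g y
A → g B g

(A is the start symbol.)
LL(1) parsing maintains a stack (initially the start symbol over $) and the input. At each step: if the stack top is a terminal, match it against the current input token; if it is a non-terminal N, replace it with the RHS of M[N, lookahead] (the unique production whose predict set contains the lookahead).

Stack is shown with the top on the left.

Stack    Input    Action
------------------------
A $      ; g y $  output A → ; g y
; g y $  ; g y $  match ';'
g y $    g y $    match 'g'
y $      y $      match 'y'
$        $        accept

The string is accepted.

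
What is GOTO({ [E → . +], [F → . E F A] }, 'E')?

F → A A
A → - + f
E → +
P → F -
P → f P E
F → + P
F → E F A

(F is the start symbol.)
{ [A → . - + f], [E → . +], [F → . + P], [F → . A A], [F → . E F A], [F → E . F A] }

GOTO(I, 'E') = CLOSURE({ [A → αX.β] : [A → α.Xβ] ∈ I, X = 'E' })

Items with dot before 'E', with the dot advanced:
  [F → . E F A] → [F → E . F A]
Closure of the advanced items:
  [F → E . F A] has the dot before F: add [F → . A A], [F → . + P], [F → . E F A]
  [F → . A A] has the dot before A: add [A → . - + f]
  [F → . E F A] has the dot before E: add [E → . +]

GOTO = { [A → . - + f], [E → . +], [F → . + P], [F → . A A], [F → . E F A], [F → E . F A] }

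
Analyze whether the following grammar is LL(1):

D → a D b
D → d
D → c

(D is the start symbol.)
Yes, the grammar is LL(1).

A grammar is LL(1) if for each non-terminal N with multiple productions, the predict sets of those productions are pairwise disjoint, where PREDICT(N → α) = (FIRST(α) \ {ε}) ∪ (FOLLOW(N) if α ⇒* ε).

For D:
  PREDICT(D → a D b) = { 'a' }
  PREDICT(D → d) = { 'd' }
  PREDICT(D → c) = { 'c' }

All predict sets are disjoint. The grammar IS LL(1).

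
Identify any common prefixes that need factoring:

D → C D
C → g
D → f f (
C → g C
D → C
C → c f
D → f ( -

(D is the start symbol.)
Left-factoring is needed when two productions for the same non-terminal
share a common prefix on the right-hand side.

Productions for D:
  D → C D
  D → f f (
  D → C
  D → f ( -
Productions for C:
  C → g
  C → g C
  C → c f

Found common prefix 'C' in productions for D
Found common prefix 'f' in productions for D
Found common prefix 'g' in productions for C

Answer: Yes, D has productions with common prefix 'C'; D has productions with common prefix 'f'; C has productions with common prefix 'g'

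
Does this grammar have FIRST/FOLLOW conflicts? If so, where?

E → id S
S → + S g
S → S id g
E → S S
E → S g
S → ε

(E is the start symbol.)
A FIRST/FOLLOW conflict occurs when a non-terminal N has a nullable alternative N → β (β ⇒* ε) and another alternative N → α with FIRST(α) ∩ FOLLOW(N) ≠ ∅: on such a lookahead the parser cannot decide between expanding α and letting N vanish via β.

Nullable non-terminals: E, S.
FIRST sets used below: FIRST(S) = { '+', 'id', ε }

E: nullable alternative(s) E → S S; FOLLOW(E) = { $ }
  E → id S: FIRST \ {ε} = { 'id' } — disjoint from FOLLOW(E)
  E → S S: FIRST \ {ε} = { '+', 'id' } — this is the only nullable alternative, skip
  E → S g: FIRST \ {ε} = { '+', 'g', 'id' } — disjoint from FOLLOW(E)

S: nullable alternative(s) S → ε; FOLLOW(S) = { $, '+', 'g', 'id' }
  S → + S g: FIRST \ {ε} = { '+' } — overlaps FOLLOW(S) on { '+' }: CONFLICT
  S → S id g: FIRST \ {ε} = { '+', 'id' } — overlaps FOLLOW(S) on { '+', 'id' }: CONFLICT
  S → ε: FIRST \ {ε} = { } — this is the only nullable alternative, skip

So the grammar has 2 FIRST/FOLLOW conflicts (marked CONFLICT above).

Answer: Yes. S → '+' S g with FOLLOW(S) on { '+' }; S → S id g with FOLLOW(S) on { '+', 'id' }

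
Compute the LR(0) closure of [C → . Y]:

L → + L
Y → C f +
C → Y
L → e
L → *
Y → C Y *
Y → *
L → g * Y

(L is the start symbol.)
{ [C → . Y], [Y → . *], [Y → . C Y *], [Y → . C f +] }

To compute CLOSURE, for each item [A → α.Bβ] where B is a non-terminal, add [B → .γ] for all productions B → γ; repeat for the newly added items until nothing changes.

Start with: [C → . Y]
  [C → . Y] has the dot before Y: add [Y → . C f +], [Y → . C Y *], [Y → . *]
  [Y → . C f +] has the dot before C: all C-items already present
No further items can be added.

CLOSURE = { [C → . Y], [Y → . *], [Y → . C Y *], [Y → . C f +] }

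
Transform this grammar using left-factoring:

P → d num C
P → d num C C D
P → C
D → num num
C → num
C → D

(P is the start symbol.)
Left-factoring transforms A → αβ₁ | αβ₂ into A → αA' and A' → β₁ | β₂
(α is the longest common prefix among the alternatives). Repeat until
no nonterminal has two alternatives with a common prefix.

Round 1: P has alternatives sharing prefix 'd num C'. Introduce P': P → d num C P'
  Add: P' → ε
  Add: P' → C D

No remaining common prefixes — done.

Resulting grammar:
P → d num C P'
P' → ε
P' → C D
P → C
D → num num
C → num
C → D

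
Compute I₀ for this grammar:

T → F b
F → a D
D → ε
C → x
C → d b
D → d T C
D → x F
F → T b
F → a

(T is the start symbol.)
{ [F → . T b], [F → . a D], [F → . a], [T → . F b], [T' → . T] }

First, augment the grammar with T' → T
I₀ = CLOSURE({ [T' → . T] }):
  [T' → . T] has the dot before T: add [T → . F b]
  [T → . F b] has the dot before F: add [F → . a D], [F → . T b], [F → . a]
No further items can be added.

I₀ = { [F → . T b], [F → . a D], [F → . a], [T → . F b], [T' → . T] }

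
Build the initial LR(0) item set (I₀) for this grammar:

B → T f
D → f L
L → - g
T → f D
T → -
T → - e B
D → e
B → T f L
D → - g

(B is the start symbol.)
First, augment the grammar with B' → B
I₀ = CLOSURE({ [B' → . B] }):
  [B' → . B] has the dot before B: add [B → . T f], [B → . T f L]
  [B → . T f] has the dot before T: add [T → . f D], [T → . -], [T → . - e B]
No further items can be added.

I₀ = { [B → . T f L], [B → . T f], [B' → . B], [T → . - e B], [T → . -], [T → . f D] }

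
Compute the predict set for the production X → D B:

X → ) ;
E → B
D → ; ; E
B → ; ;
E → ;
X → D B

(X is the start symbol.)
{ ';' }

PREDICT(X → D B) = (FIRST(RHS) \ {ε}) ∪ (FOLLOW(X) if ε ∈ FIRST(RHS), i.e. RHS ⇒* ε)
FIRST(D) = { ';' }
FIRST(D B) = { ';' }
ε ∉ FIRST(D B), so FOLLOW(X) is not added.
PREDICT(X → D B) = { ';' }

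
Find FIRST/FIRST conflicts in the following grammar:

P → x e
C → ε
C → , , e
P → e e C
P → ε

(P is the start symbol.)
A FIRST/FIRST conflict occurs when two productions N → α and N → β for the same non-terminal have FIRST(α) ∩ FIRST(β) ≠ ∅ (with ε ∈ FIRST of a nullable right-hand side, so two nullable alternatives also conflict).

Productions for P:
  P → x e: FIRST = { 'x' }
  P → e e C: FIRST = { 'e' }
  P → ε: FIRST = { ε }
Productions for C:
  C → ε: FIRST = { ε }
  C → , , e: FIRST = { ',' }

All alternatives of each non-terminal have pairwise disjoint FIRST sets.

Answer: No FIRST/FIRST conflicts.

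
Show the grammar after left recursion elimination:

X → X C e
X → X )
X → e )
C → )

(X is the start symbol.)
X → e ) X'
X' → C e X'
X' → ) X'
X' → ε
C → )

X is directly left-recursive. The standard transformation for
  A → A α₁ | ... | A α_m | β₁ | ... | β_n
is
  A  → β₁ A' | ... | β_n A'
  A' → α₁ A' | ... | α_m A' | ε

X → e ) becomes X → e ) X'
X → X C e becomes X' → C e X'
X → X ) becomes X' → ) X'
Add X' → ε

Productions for other non-terminals are unchanged:
  C → )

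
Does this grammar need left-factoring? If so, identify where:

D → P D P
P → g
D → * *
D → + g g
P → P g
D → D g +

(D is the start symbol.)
Left-factoring is needed when two productions for the same non-terminal
share a common prefix on the right-hand side.

Productions for D:
  D → P D P
  D → * *
  D → + g g
  D → D g +
Productions for P:
  P → g
  P → P g

No common prefixes found.

Answer: No, left-factoring is not needed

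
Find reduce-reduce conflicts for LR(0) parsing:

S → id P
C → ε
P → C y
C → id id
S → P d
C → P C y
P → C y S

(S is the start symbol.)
Yes — I5: [C → .] vs [S → id P .]; I11: [C → .] vs [C → P C y .]; I14: [C → .] vs [P → C y .]

Augment with S' → S and build the canonical LR(0) collection (I0 = CLOSURE({[S' → . S]}), then GOTO on every symbol after a dot until no new states appear). It has 15 states:
  I0: { [C → . P C y], [C → . id id], [C → .], [P → . C y S], [P → . C y], [S → . P d], [S → . id P], [S' → . S] }  — shift, reduce
  I1: { [P → C . y S], [P → C . y] }  — shift
  I2: { [C → . P C y], [C → . id id], [C → .], [C → P . C y], [P → . C y S], [P → . C y], [S → P . d] }  — shift, reduce
  I3: { [S' → S .] }  — accept
  I4: { [C → . P C y], [C → . id id], [C → .], [C → id . id], [P → . C y S], [P → . C y], [S → id . P] }  — shift, reduce
  I5: { [C → . P C y], [C → . id id], [C → .], [C → P . C y], [P → . C y S], [P → . C y], [S → id P .] }  — shift, 2 reduces
  I6: { [C → id . id], [C → id id .] }  — shift, reduce
  I7: { [C → id id .] }  — reduce
  I8: { [C → P C . y], [P → C . y S], [P → C . y] }  — shift
  I9: { [C → . P C y], [C → . id id], [C → .], [C → P . C y], [P → . C y S], [P → . C y] }  — shift, reduce
  I10: { [C → id . id] }  — shift
  I11: { [C → . P C y], [C → . id id], [C → .], [C → P C y .], [P → . C y S], [P → . C y], [P → C y . S], [P → C y .], [S → . P d], [S → . id P] }  — shift, 3 reduces
  I12: { [P → C y S .] }  — reduce
  I13: { [S → P d .] }  — reduce
  I14: { [C → . P C y], [C → . id id], [C → .], [P → . C y S], [P → . C y], [P → C y . S], [P → C y .], [S → . P d], [S → . id P] }  — shift, 2 reduces

I5 contains complete items [C → .], [S → id P .] — reduce-reduce conflict.
I11 contains complete items [C → .], [C → P C y .], [P → C y .] — reduce-reduce conflict.
I14 contains complete items [C → .], [P → C y .] — reduce-reduce conflict.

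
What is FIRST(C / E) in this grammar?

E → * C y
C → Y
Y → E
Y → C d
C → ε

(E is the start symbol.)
FIRST sets of the non-terminals involved (from the grammar, by fixed-point iteration):
  FIRST(C) = { '*', 'd', ε }

To compute FIRST(C / E), process the symbols left to right:
Symbol C is a non-terminal. Add FIRST(C) \ {ε} = { '*', 'd' }
C is nullable (ε ∈ FIRST(C)), continue to the next symbol.
Symbol / is a terminal. Add '/' and stop.
FIRST(C / E) = { '*', '/', 'd' }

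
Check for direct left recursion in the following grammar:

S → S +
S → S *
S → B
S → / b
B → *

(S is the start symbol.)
Direct left recursion occurs when N → N α for some non-terminal N (the right-hand side begins with the left-hand side itself).

S → S +: LEFT RECURSIVE (starts with S)
S → S *: LEFT RECURSIVE (starts with S)
S → B: starts with B
S → / b: starts with '/'
B → *: starts with '*'

The grammar has direct left recursion on: S.

Answer: Yes, S is left-recursive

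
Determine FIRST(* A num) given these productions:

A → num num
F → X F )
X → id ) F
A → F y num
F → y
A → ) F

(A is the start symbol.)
{ '*' }

To compute FIRST(* A num), process the symbols left to right:
Symbol * is a terminal. Add '*' and stop.
FIRST(* A num) = { '*' }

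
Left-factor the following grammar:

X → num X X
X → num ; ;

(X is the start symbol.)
X → num X'
X' → X X
X' → ; ;

Left-factoring transforms A → αβ₁ | αβ₂ into A → αA' and A' → β₁ | β₂
(α is the longest common prefix among the alternatives). Repeat until
no nonterminal has two alternatives with a common prefix.

Round 1: X has alternatives sharing prefix 'num'. Introduce X': X → num X'
  Add: X' → X X
  Add: X' → ; ;

No remaining common prefixes — done.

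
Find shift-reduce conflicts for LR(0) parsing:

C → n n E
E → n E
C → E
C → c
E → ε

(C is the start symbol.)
Augment with C' → C and build the canonical LR(0) collection (I0 = CLOSURE({[C' → . C]}), then GOTO on every symbol after a dot until no new states appear). It has 9 states:
  I0: { [C → . E], [C → . c], [C → . n n E], [C' → . C], [E → . n E], [E → .] }  — shift, reduce
  I1: { [C' → C .] }  — accept
  I2: { [C → E .] }  — reduce
  I3: { [C → c .] }  — reduce
  I4: { [C → n . n E], [E → . n E], [E → .], [E → n . E] }  — shift, reduce
  I5: { [E → n E .] }  — reduce
  I6: { [C → n n . E], [E → . n E], [E → .], [E → n . E] }  — shift, reduce
  I7: { [C → n n E .], [E → n E .] }  — 2 reduces
  I8: { [E → . n E], [E → .], [E → n . E] }  — shift, reduce

I0 contains reduce item [E → .] and shift items [C → . c], [C → . n n E], [E → . n E] — shift-reduce conflict.
I4 contains reduce item [E → .] and shift items [C → n . n E], [E → . n E] — shift-reduce conflict.
I6 contains reduce item [E → .] and shift item [E → . n E] — shift-reduce conflict.
I8 contains reduce item [E → .] and shift item [E → . n E] — shift-reduce conflict.

Answer: Yes — I0: [E → .] vs [C → . c]; I4: [E → .] vs [C → n . n E]; I6: [E → .] vs [E → . n E]; I8: [E → .] vs [E → . n E]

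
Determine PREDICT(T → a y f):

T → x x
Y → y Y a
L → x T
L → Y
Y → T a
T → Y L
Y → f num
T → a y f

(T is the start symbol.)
{ 'a' }

PREDICT(T → a y f) = (FIRST(RHS) \ {ε}) ∪ (FOLLOW(T) if ε ∈ FIRST(RHS), i.e. RHS ⇒* ε)
FIRST(a y f) = { 'a' }
ε ∉ FIRST(a y f), so FOLLOW(T) is not added.
PREDICT(T → a y f) = { 'a' }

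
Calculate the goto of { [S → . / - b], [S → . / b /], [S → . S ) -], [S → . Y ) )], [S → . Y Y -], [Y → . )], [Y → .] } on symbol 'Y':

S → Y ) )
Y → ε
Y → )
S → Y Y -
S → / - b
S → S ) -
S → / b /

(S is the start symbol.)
{ [S → Y . ) )], [S → Y . Y -], [Y → . )], [Y → .] }

GOTO(I, 'Y') = CLOSURE({ [A → αX.β] : [A → α.Xβ] ∈ I, X = 'Y' })

Items with dot before 'Y', with the dot advanced:
  [S → . Y ) )] → [S → Y . ) )]
  [S → . Y Y -] → [S → Y . Y -]
Closure of the advanced items:
  [S → Y . Y -] has the dot before Y: add [Y → .], [Y → . )]

GOTO = { [S → Y . ) )], [S → Y . Y -], [Y → . )], [Y → .] }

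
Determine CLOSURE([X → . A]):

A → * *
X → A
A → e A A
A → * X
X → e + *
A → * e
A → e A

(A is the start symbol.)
{ [A → . * *], [A → . * X], [A → . * e], [A → . e A A], [A → . e A], [X → . A] }

To compute CLOSURE, for each item [A → α.Bβ] where B is a non-terminal, add [B → .γ] for all productions B → γ; repeat for the newly added items until nothing changes.

Start with: [X → . A]
  [X → . A] has the dot before A: add [A → . * *], [A → . e A A], [A → . * X], [A → . * e], [A → . e A]
No further items can be added.

CLOSURE = { [A → . * *], [A → . * X], [A → . * e], [A → . e A A], [A → . e A], [X → . A] }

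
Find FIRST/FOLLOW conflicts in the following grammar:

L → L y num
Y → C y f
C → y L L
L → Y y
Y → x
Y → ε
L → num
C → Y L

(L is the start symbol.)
Yes. Y → C y f with FOLLOW(Y) on { 'num', 'x', 'y' }; Y → x with FOLLOW(Y) on { 'x' }

A FIRST/FOLLOW conflict occurs when a non-terminal N has a nullable alternative N → β (β ⇒* ε) and another alternative N → α with FIRST(α) ∩ FOLLOW(N) ≠ ∅: on such a lookahead the parser cannot decide between expanding α and letting N vanish via β.

Nullable non-terminals: Y.
FIRST sets used below: FIRST(C) = { 'num', 'x', 'y' }

Y: nullable alternative(s) Y → ε; FOLLOW(Y) = { 'num', 'x', 'y' }
  Y → C y f: FIRST \ {ε} = { 'num', 'x', 'y' } — overlaps FOLLOW(Y) on { 'num', 'x', 'y' }: CONFLICT
  Y → x: FIRST \ {ε} = { 'x' } — overlaps FOLLOW(Y) on { 'x' }: CONFLICT
  Y → ε: FIRST \ {ε} = { } — this is the only nullable alternative, skip

C, L have no nullable alternative, so no FIRST/FOLLOW check is needed there.

So the grammar has 2 FIRST/FOLLOW conflicts (marked CONFLICT above).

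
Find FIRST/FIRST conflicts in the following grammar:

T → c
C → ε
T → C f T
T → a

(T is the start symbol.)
No FIRST/FIRST conflicts.

A FIRST/FIRST conflict occurs when two productions N → α and N → β for the same non-terminal have FIRST(α) ∩ FIRST(β) ≠ ∅ (with ε ∈ FIRST of a nullable right-hand side, so two nullable alternatives also conflict).

FIRST sets of the non-terminals at (or reachable through a nullable prefix from) the front of some alternative:
  FIRST(C) = { ε }

Productions for T:
  T → c: FIRST = { 'c' }
  T → C f T: FIRST = { 'f' }
  T → a: FIRST = { 'a' }
C has only one production, so no FIRST/FIRST conflict is possible there.

All alternatives of each non-terminal have pairwise disjoint FIRST sets.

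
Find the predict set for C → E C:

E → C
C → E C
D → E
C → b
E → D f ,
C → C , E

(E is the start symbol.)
PREDICT(C → E C) = (FIRST(RHS) \ {ε}) ∪ (FOLLOW(C) if ε ∈ FIRST(RHS), i.e. RHS ⇒* ε)
FIRST(E) = { 'b' }
FIRST(E C) = { 'b' }
ε ∉ FIRST(E C), so FOLLOW(C) is not added.
PREDICT(C → E C) = { 'b' }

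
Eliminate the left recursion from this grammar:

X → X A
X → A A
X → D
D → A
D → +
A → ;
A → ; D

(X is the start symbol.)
X → A A X'
X → D X'
X' → A X'
X' → ε
D → A
D → +
A → ;
A → ; D

X is directly left-recursive. The standard transformation for
  A → A α₁ | ... | A α_m | β₁ | ... | β_n
is
  A  → β₁ A' | ... | β_n A'
  A' → α₁ A' | ... | α_m A' | ε

X → A A becomes X → A A X'
X → D becomes X → D X'
X → X A becomes X' → A X'
Add X' → ε

Productions for other non-terminals are unchanged:
  D → A
  D → +
  A → ;
  A → ; D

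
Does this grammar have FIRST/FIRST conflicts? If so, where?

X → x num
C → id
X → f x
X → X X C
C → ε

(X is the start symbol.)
Yes. X → x num / X → X X C on { 'x' }; X → f x / X → X X C on { 'f' }

A FIRST/FIRST conflict occurs when two productions N → α and N → β for the same non-terminal have FIRST(α) ∩ FIRST(β) ≠ ∅ (with ε ∈ FIRST of a nullable right-hand side, so two nullable alternatives also conflict).

FIRST sets of the non-terminals at (or reachable through a nullable prefix from) the front of some alternative:
  FIRST(X) = { 'f', 'x' }

Productions for X:
  X → x num: FIRST = { 'x' }
  X → f x: FIRST = { 'f' }
  X → X X C: FIRST = { 'f', 'x' }
Productions for C:
  C → id: FIRST = { 'id' }
  C → ε: FIRST = { ε }

Conflict for X: X → x num and X → X X C
  Overlap: { 'x' }
Conflict for X: X → f x and X → X X C
  Overlap: { 'f' }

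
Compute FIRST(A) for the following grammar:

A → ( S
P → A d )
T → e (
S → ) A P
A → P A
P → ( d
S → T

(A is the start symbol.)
{ '(' }

To compute FIRST(A), examine every production with A on the left-hand side, reading each right-hand side left to right until a non-nullable symbol is reached.

FIRST sets of the other non-terminals involved (by the same procedure, iterated to a fixed point):
  FIRST(P) = { '(' }

From A → ( S:
  - '(' is a terminal: add '(' and stop
From A → P A:
  - P is a non-terminal: add FIRST(P) \ {ε} = { '(' }
    P is not nullable, so stop

Collecting: FIRST(A) = { '(' }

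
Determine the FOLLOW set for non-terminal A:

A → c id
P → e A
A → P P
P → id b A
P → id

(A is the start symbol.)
A is the start symbol, so $ ∈ FOLLOW(A).
In P → e A: A is at the end, add FOLLOW(P)
In P → id b A: A is at the end, add FOLLOW(P)

The FOLLOW sets referred to above (computed the same way, to a fixed point):
  FOLLOW(P) = { $, 'e', 'id' }

Taking the union: FOLLOW(A) = { $, 'e', 'id' }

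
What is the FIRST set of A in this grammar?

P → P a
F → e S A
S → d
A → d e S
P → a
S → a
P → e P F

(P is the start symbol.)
To compute FIRST(A), examine every production with A on the left-hand side, reading each right-hand side left to right until a non-nullable symbol is reached.

From A → d e S:
  - d is a terminal: add 'd' and stop

Collecting: FIRST(A) = { 'd' }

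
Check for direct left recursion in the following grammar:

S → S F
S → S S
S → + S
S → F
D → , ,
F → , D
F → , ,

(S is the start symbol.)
Direct left recursion occurs when N → N α for some non-terminal N (the right-hand side begins with the left-hand side itself).

S → S F: LEFT RECURSIVE (starts with S)
S → S S: LEFT RECURSIVE (starts with S)
S → + S: starts with '+'
S → F: starts with F
D → , ,: starts with ','
F → , D: starts with ','
F → , ,: starts with ','

The grammar has direct left recursion on: S.

Answer: Yes, S is left-recursive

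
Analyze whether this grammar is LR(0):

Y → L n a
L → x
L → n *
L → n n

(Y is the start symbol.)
A grammar is LR(0) if no state in the canonical LR(0) collection has:
  - both a shift item (dot before a terminal) and a complete item (shift-reduce conflict), or
  - two or more complete items (reduce-reduce conflict; the accept item [Y' → Y .] counts as a complete item here).

Augment with Y' → Y and build the canonical LR(0) collection (I0 = CLOSURE({[Y' → . Y]}), then GOTO on every symbol after a dot until no new states appear). It has 9 states:
  I0: { [L → . n *], [L → . n n], [L → . x], [Y → . L n a], [Y' → . Y] }  — shift
  I1: { [Y → L . n a] }  — shift
  I2: { [Y' → Y .] }  — accept
  I3: { [L → n . *], [L → n . n] }  — shift
  I4: { [L → x .] }  — reduce
  I5: { [L → n * .] }  — reduce
  I6: { [L → n n .] }  — reduce
  I7: { [Y → L n . a] }  — shift
  I8: { [Y → L n a .] }  — reduce

Every state is either a pure shift/goto state or contains exactly one complete item and nothing to shift — no conflicts. The grammar is LR(0).

Answer: Yes, the grammar is LR(0)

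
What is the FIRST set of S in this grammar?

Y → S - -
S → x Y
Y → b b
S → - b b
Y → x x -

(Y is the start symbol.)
{ '-', 'x' }

To compute FIRST(S), examine every production with S on the left-hand side, reading each right-hand side left to right until a non-nullable symbol is reached.

From S → x Y:
  - x is a terminal: add 'x' and stop
From S → - b b:
  - '-' is a terminal: add '-' and stop

Collecting: FIRST(S) = { '-', 'x' }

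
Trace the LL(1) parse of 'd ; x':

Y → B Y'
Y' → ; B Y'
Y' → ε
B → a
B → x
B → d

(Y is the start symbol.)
Stack is shown with the top on the left.

Stack     Input    Action
-------------------------
Y $       d ; x $  output Y → B Y'
B Y' $    d ; x $  output B → d
d Y' $    d ; x $  match 'd'
Y' $      ; x $    output Y' → ; B Y'
; B Y' $  ; x $    match ';'
B Y' $    x $      output B → x
x Y' $    x $      match 'x'
Y' $      $        output Y' → ε
$         $        accept

The string is accepted.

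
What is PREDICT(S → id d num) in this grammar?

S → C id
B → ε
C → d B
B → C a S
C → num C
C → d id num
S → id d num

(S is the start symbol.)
{ 'id' }

PREDICT(S → id d num) = (FIRST(RHS) \ {ε}) ∪ (FOLLOW(S) if ε ∈ FIRST(RHS), i.e. RHS ⇒* ε)
FIRST(id d num) = { 'id' }
ε ∉ FIRST(id d num), so FOLLOW(S) is not added.
PREDICT(S → id d num) = { 'id' }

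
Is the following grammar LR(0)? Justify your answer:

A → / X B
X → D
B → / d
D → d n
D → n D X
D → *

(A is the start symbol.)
A grammar is LR(0) if no state in the canonical LR(0) collection has:
  - both a shift item (dot before a terminal) and a complete item (shift-reduce conflict), or
  - two or more complete items (reduce-reduce conflict; the accept item [A' → A .] counts as a complete item here).

Augment with A' → A and build the canonical LR(0) collection (I0 = CLOSURE({[A' → . A]}), then GOTO on every symbol after a dot until no new states appear). It has 14 states:
  I0: { [A → . / X B], [A' → . A] }  — shift
  I1: { [A → / . X B], [D → . *], [D → . d n], [D → . n D X], [X → . D] }  — shift
  I2: { [A' → A .] }  — accept
  I3: { [D → * .] }  — reduce
  I4: { [X → D .] }  — reduce
  I5: { [A → / X . B], [B → . / d] }  — shift
  I6: { [D → d . n] }  — shift
  I7: { [D → . *], [D → . d n], [D → . n D X], [D → n . D X] }  — shift
  I8: { [D → . *], [D → . d n], [D → . n D X], [D → n D . X], [X → . D] }  — shift
  I9: { [D → n D X .] }  — reduce
  I10: { [D → d n .] }  — reduce
  I11: { [B → / . d] }  — shift
  I12: { [A → / X B .] }  — reduce
  I13: { [B → / d .] }  — reduce

Every state is either a pure shift/goto state or contains exactly one complete item and nothing to shift — no conflicts. The grammar is LR(0).

Answer: Yes, the grammar is LR(0)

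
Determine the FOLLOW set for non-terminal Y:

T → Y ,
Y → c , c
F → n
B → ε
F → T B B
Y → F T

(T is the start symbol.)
{ ',' }

To compute FOLLOW(Y), find every occurrence of Y on a right-hand side N → α Y β: add FIRST(β) \ {ε}, and if β is empty or nullable also add FOLLOW(N). Iterate to a fixed point.

In T → Y ,: Y is followed by ',', add FIRST(',') \ {ε} = { ',' }

Taking the union: FOLLOW(Y) = { ',' }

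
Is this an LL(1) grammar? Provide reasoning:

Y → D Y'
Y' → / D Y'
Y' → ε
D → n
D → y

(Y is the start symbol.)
A grammar is LL(1) if for each non-terminal N with multiple productions, the predict sets of those productions are pairwise disjoint, where PREDICT(N → α) = (FIRST(α) \ {ε}) ∪ (FOLLOW(N) if α ⇒* ε).

Relevant sets:
  FOLLOW(Y') = { $ }

For Y':
  PREDICT(Y' → '/' D Y') = { '/' }
  PREDICT(Y' → ε) = { $ }
For D:
  PREDICT(D → n) = { 'n' }
  PREDICT(D → y) = { 'y' }
Y has a single production, so nothing to check there.

All predict sets are disjoint. The grammar IS LL(1).

Answer: Yes, the grammar is LL(1).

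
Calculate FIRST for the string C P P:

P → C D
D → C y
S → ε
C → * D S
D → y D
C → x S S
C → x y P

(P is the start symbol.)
FIRST sets of the non-terminals involved (from the grammar, by fixed-point iteration):
  FIRST(C) = { '*', 'x' }

To compute FIRST(C P P), process the symbols left to right:
Symbol C is a non-terminal. Add FIRST(C) \ {ε} = { '*', 'x' }
C is not nullable (ε ∉ FIRST(C)), so stop here.
FIRST(C P P) = { '*', 'x' }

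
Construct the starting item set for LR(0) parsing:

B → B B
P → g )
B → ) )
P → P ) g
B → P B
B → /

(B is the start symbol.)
{ [B → . ) )], [B → . /], [B → . B B], [B → . P B], [B' → . B], [P → . P ) g], [P → . g )] }

First, augment the grammar with B' → B
I₀ = CLOSURE({ [B' → . B] }):
  [B' → . B] has the dot before B: add [B → . B B], [B → . ) )], [B → . P B], [B → . /]
  [B → . P B] has the dot before P: add [P → . g )], [P → . P ) g]
No further items can be added.

I₀ = { [B → . ) )], [B → . /], [B → . B B], [B → . P B], [B' → . B], [P → . P ) g], [P → . g )] }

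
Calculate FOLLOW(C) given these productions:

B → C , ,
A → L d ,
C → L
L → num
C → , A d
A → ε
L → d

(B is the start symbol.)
{ ',' }

In B → C , ,: C is followed by ',' ',', add FIRST(',' ',') \ {ε} = { ',' }

Taking the union: FOLLOW(C) = { ',' }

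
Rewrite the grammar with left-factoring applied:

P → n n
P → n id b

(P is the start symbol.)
P → n P'
P' → n
P' → id b

Left-factoring transforms A → αβ₁ | αβ₂ into A → αA' and A' → β₁ | β₂
(α is the longest common prefix among the alternatives). Repeat until
no nonterminal has two alternatives with a common prefix.

Round 1: P has alternatives sharing prefix 'n'. Introduce P': P → n P'
  Add: P' → n
  Add: P' → id b

No remaining common prefixes — done.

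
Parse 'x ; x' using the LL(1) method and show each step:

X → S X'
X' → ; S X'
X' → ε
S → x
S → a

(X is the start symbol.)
LL(1) parsing maintains a stack (initially the start symbol over $) and the input. At each step: if the stack top is a terminal, match it against the current input token; if it is a non-terminal N, replace it with the RHS of M[N, lookahead] (the unique production whose predict set contains the lookahead).

Stack is shown with the top on the left.

Stack     Input    Action
-------------------------
X $       x ; x $  output X → S X'
S X' $    x ; x $  output S → x
x X' $    x ; x $  match 'x'
X' $      ; x $    output X' → ; S X'
; S X' $  ; x $    match ';'
S X' $    x $      output S → x
x X' $    x $      match 'x'
X' $      $        output X' → ε
$         $        accept

The string is accepted.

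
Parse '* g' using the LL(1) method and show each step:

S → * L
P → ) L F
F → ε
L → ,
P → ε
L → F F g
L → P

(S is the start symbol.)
LL(1) parsing maintains a stack (initially the start symbol over $) and the input. At each step: if the stack top is a terminal, match it against the current input token; if it is a non-terminal N, replace it with the RHS of M[N, lookahead] (the unique production whose predict set contains the lookahead).

Stack is shown with the top on the left.

Stack    Input  Action
----------------------
S $      * g $  output S → * L
* L $    * g $  match '*'
L $      g $    output L → F F g
F F g $  g $    output F → ε
F g $    g $    output F → ε
g $      g $    match 'g'
$        $      accept

The string is accepted.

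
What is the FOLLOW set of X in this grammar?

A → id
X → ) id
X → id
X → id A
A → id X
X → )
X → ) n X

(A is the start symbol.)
{ $ }

To compute FOLLOW(X), find every occurrence of X on a right-hand side N → α X β: add FIRST(β) \ {ε}, and if β is empty or nullable also add FOLLOW(N). Iterate to a fixed point.

In A → id X: X is at the end, add FOLLOW(A)
In X → ) n X: X is at the end; this adds FOLLOW(X) to itself — nothing new

The FOLLOW sets referred to above (computed the same way, to a fixed point):
  FOLLOW(A) = { $ }

Taking the union: FOLLOW(X) = { $ }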